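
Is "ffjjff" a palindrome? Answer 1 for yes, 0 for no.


Input: ffjjff
Reversed: ffjjff
  Compare pos 0 ('f') with pos 5 ('f'): match
  Compare pos 1 ('f') with pos 4 ('f'): match
  Compare pos 2 ('j') with pos 3 ('j'): match
Result: palindrome

1


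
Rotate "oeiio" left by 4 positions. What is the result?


Input: "oeiio", rotate left by 4
First 4 characters: "oeii"
Remaining characters: "o"
Concatenate remaining + first: "o" + "oeii" = "ooeii"

ooeii


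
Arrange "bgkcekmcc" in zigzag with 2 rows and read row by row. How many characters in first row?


Zigzag "bgkcekmcc" into 2 rows:
Placing characters:
  'b' => row 0
  'g' => row 1
  'k' => row 0
  'c' => row 1
  'e' => row 0
  'k' => row 1
  'm' => row 0
  'c' => row 1
  'c' => row 0
Rows:
  Row 0: "bkemc"
  Row 1: "gckc"
First row length: 5

5


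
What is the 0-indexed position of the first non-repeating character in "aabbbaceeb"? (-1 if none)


Input: aabbbaceeb
Character frequencies:
  'a': 3
  'b': 4
  'c': 1
  'e': 2
Scanning left to right for freq == 1:
  Position 0 ('a'): freq=3, skip
  Position 1 ('a'): freq=3, skip
  Position 2 ('b'): freq=4, skip
  Position 3 ('b'): freq=4, skip
  Position 4 ('b'): freq=4, skip
  Position 5 ('a'): freq=3, skip
  Position 6 ('c'): unique! => answer = 6

6


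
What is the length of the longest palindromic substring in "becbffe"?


Input: "becbffe"
Checking substrings for palindromes:
  [4:6] "ff" (len 2) => palindrome
Longest palindromic substring: "ff" with length 2

2


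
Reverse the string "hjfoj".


Input: hjfoj
Reading characters right to left:
  Position 4: 'j'
  Position 3: 'o'
  Position 2: 'f'
  Position 1: 'j'
  Position 0: 'h'
Reversed: jofjh

jofjh


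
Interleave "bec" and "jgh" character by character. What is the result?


Interleaving "bec" and "jgh":
  Position 0: 'b' from first, 'j' from second => "bj"
  Position 1: 'e' from first, 'g' from second => "eg"
  Position 2: 'c' from first, 'h' from second => "ch"
Result: bjegch

bjegch


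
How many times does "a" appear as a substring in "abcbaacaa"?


Searching for "a" in "abcbaacaa"
Scanning each position:
  Position 0: "a" => MATCH
  Position 1: "b" => no
  Position 2: "c" => no
  Position 3: "b" => no
  Position 4: "a" => MATCH
  Position 5: "a" => MATCH
  Position 6: "c" => no
  Position 7: "a" => MATCH
  Position 8: "a" => MATCH
Total occurrences: 5

5


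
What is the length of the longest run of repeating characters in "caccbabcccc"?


Input: "caccbabcccc"
Scanning for longest run:
  Position 1 ('a'): new char, reset run to 1
  Position 2 ('c'): new char, reset run to 1
  Position 3 ('c'): continues run of 'c', length=2
  Position 4 ('b'): new char, reset run to 1
  Position 5 ('a'): new char, reset run to 1
  Position 6 ('b'): new char, reset run to 1
  Position 7 ('c'): new char, reset run to 1
  Position 8 ('c'): continues run of 'c', length=2
  Position 9 ('c'): continues run of 'c', length=3
  Position 10 ('c'): continues run of 'c', length=4
Longest run: 'c' with length 4

4


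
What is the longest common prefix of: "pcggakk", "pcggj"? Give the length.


Words: pcggakk, pcggj
  Position 0: all 'p' => match
  Position 1: all 'c' => match
  Position 2: all 'g' => match
  Position 3: all 'g' => match
  Position 4: ('a', 'j') => mismatch, stop
LCP = "pcgg" (length 4)

4


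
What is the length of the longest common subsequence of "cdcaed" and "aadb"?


LCS of "cdcaed" and "aadb"
DP table:
           a    a    d    b
      0    0    0    0    0
  c   0    0    0    0    0
  d   0    0    0    1    1
  c   0    0    0    1    1
  a   0    1    1    1    1
  e   0    1    1    1    1
  d   0    1    1    2    2
LCS length = dp[6][4] = 2

2


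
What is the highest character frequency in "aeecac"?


Input: aeecac
Character counts:
  'a': 2
  'c': 2
  'e': 2
Maximum frequency: 2

2


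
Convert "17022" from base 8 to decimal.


Input: "17022" in base 8
Positional expansion:
  Digit '1' (value 1) x 8^4 = 4096
  Digit '7' (value 7) x 8^3 = 3584
  Digit '0' (value 0) x 8^2 = 0
  Digit '2' (value 2) x 8^1 = 16
  Digit '2' (value 2) x 8^0 = 2
Sum = 7698

7698


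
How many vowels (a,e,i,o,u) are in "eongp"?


Input: eongp
Checking each character:
  'e' at position 0: vowel (running total: 1)
  'o' at position 1: vowel (running total: 2)
  'n' at position 2: consonant
  'g' at position 3: consonant
  'p' at position 4: consonant
Total vowels: 2

2


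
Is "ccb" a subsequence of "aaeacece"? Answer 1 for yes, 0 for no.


Check if "ccb" is a subsequence of "aaeacece"
Greedy scan:
  Position 0 ('a'): no match needed
  Position 1 ('a'): no match needed
  Position 2 ('e'): no match needed
  Position 3 ('a'): no match needed
  Position 4 ('c'): matches sub[0] = 'c'
  Position 5 ('e'): no match needed
  Position 6 ('c'): matches sub[1] = 'c'
  Position 7 ('e'): no match needed
Only matched 2/3 characters => not a subsequence

0


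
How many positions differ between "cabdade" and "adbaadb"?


Comparing "cabdade" and "adbaadb" position by position:
  Position 0: 'c' vs 'a' => DIFFER
  Position 1: 'a' vs 'd' => DIFFER
  Position 2: 'b' vs 'b' => same
  Position 3: 'd' vs 'a' => DIFFER
  Position 4: 'a' vs 'a' => same
  Position 5: 'd' vs 'd' => same
  Position 6: 'e' vs 'b' => DIFFER
Positions that differ: 4

4


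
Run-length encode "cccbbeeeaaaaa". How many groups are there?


Input: cccbbeeeaaaaa
Scanning for consecutive runs:
  Group 1: 'c' x 3 (positions 0-2)
  Group 2: 'b' x 2 (positions 3-4)
  Group 3: 'e' x 3 (positions 5-7)
  Group 4: 'a' x 5 (positions 8-12)
Total groups: 4

4


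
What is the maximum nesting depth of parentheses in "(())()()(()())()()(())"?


Input: "(())()()(()())()()(())"
Tracking depth:
  Position 0 '(': depth becomes 1
  Position 1 '(': depth becomes 2
  Position 2 ')': depth becomes 1
  Position 3 ')': depth becomes 0
  Position 4 '(': depth becomes 1
  Position 5 ')': depth becomes 0
  Position 6 '(': depth becomes 1
  Position 7 ')': depth becomes 0
  Position 8 '(': depth becomes 1
  Position 9 '(': depth becomes 2
  Position 10 ')': depth becomes 1
  Position 11 '(': depth becomes 2
  Position 12 ')': depth becomes 1
  Position 13 ')': depth becomes 0
  Position 14 '(': depth becomes 1
  Position 15 ')': depth becomes 0
  Position 16 '(': depth becomes 1
  Position 17 ')': depth becomes 0
  Position 18 '(': depth becomes 1
  Position 19 '(': depth becomes 2
  Position 20 ')': depth becomes 1
  Position 21 ')': depth becomes 0
Maximum depth reached: 2

2


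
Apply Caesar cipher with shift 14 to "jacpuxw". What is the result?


Caesar cipher: shift "jacpuxw" by 14
  'j' (pos 9) + 14 = pos 23 = 'x'
  'a' (pos 0) + 14 = pos 14 = 'o'
  'c' (pos 2) + 14 = pos 16 = 'q'
  'p' (pos 15) + 14 = pos 3 = 'd'
  'u' (pos 20) + 14 = pos 8 = 'i'
  'x' (pos 23) + 14 = pos 11 = 'l'
  'w' (pos 22) + 14 = pos 10 = 'k'
Result: xoqdilk

xoqdilk


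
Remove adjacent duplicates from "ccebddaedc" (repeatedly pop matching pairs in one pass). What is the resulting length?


Input: ccebddaedc
Stack-based adjacent duplicate removal:
  Read 'c': push. Stack: c
  Read 'c': matches stack top 'c' => pop. Stack: (empty)
  Read 'e': push. Stack: e
  Read 'b': push. Stack: eb
  Read 'd': push. Stack: ebd
  Read 'd': matches stack top 'd' => pop. Stack: eb
  Read 'a': push. Stack: eba
  Read 'e': push. Stack: ebae
  Read 'd': push. Stack: ebaed
  Read 'c': push. Stack: ebaedc
Final stack: "ebaedc" (length 6)

6


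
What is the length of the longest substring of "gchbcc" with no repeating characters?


Input: "gchbcc"
Sliding window (track last position of each char):
  Position 0 ('g'): window [0,0] length 1 -- new best
  Position 1 ('c'): window [0,1] length 2 -- new best
  Position 2 ('h'): window [0,2] length 3 -- new best
  Position 3 ('b'): window [0,3] length 4 -- new best
  Position 4 ('c'): repeat (last at 1), move window start to 2
  Position 4 ('c'): window [2,4] length 3
  Position 5 ('c'): repeat (last at 4), move window start to 5
  Position 5 ('c'): window [5,5] length 1
Longest substring with no repeats: "gchb" with length 4

4


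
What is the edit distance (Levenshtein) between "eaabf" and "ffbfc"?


Computing edit distance: "eaabf" -> "ffbfc"
DP table:
           f    f    b    f    c
      0    1    2    3    4    5
  e   1    1    2    3    4    5
  a   2    2    2    3    4    5
  a   3    3    3    3    4    5
  b   4    4    4    3    4    5
  f   5    4    4    4    3    4
Edit distance = dp[5][5] = 4

4


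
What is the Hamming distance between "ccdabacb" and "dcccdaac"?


Comparing "ccdabacb" and "dcccdaac" position by position:
  Position 0: 'c' vs 'd' => differ
  Position 1: 'c' vs 'c' => same
  Position 2: 'd' vs 'c' => differ
  Position 3: 'a' vs 'c' => differ
  Position 4: 'b' vs 'd' => differ
  Position 5: 'a' vs 'a' => same
  Position 6: 'c' vs 'a' => differ
  Position 7: 'b' vs 'c' => differ
Total differences (Hamming distance): 6

6


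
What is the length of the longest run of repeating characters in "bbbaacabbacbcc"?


Input: "bbbaacabbacbcc"
Scanning for longest run:
  Position 1 ('b'): continues run of 'b', length=2
  Position 2 ('b'): continues run of 'b', length=3
  Position 3 ('a'): new char, reset run to 1
  Position 4 ('a'): continues run of 'a', length=2
  Position 5 ('c'): new char, reset run to 1
  Position 6 ('a'): new char, reset run to 1
  Position 7 ('b'): new char, reset run to 1
  Position 8 ('b'): continues run of 'b', length=2
  Position 9 ('a'): new char, reset run to 1
  Position 10 ('c'): new char, reset run to 1
  Position 11 ('b'): new char, reset run to 1
  Position 12 ('c'): new char, reset run to 1
  Position 13 ('c'): continues run of 'c', length=2
Longest run: 'b' with length 3

3


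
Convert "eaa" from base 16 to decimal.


Input: "eaa" in base 16
Positional expansion:
  Digit 'e' (value 14) x 16^2 = 3584
  Digit 'a' (value 10) x 16^1 = 160
  Digit 'a' (value 10) x 16^0 = 10
Sum = 3754

3754


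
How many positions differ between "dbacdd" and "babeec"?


Comparing "dbacdd" and "babeec" position by position:
  Position 0: 'd' vs 'b' => DIFFER
  Position 1: 'b' vs 'a' => DIFFER
  Position 2: 'a' vs 'b' => DIFFER
  Position 3: 'c' vs 'e' => DIFFER
  Position 4: 'd' vs 'e' => DIFFER
  Position 5: 'd' vs 'c' => DIFFER
Positions that differ: 6

6


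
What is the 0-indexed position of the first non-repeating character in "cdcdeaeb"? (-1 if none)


Input: cdcdeaeb
Character frequencies:
  'a': 1
  'b': 1
  'c': 2
  'd': 2
  'e': 2
Scanning left to right for freq == 1:
  Position 0 ('c'): freq=2, skip
  Position 1 ('d'): freq=2, skip
  Position 2 ('c'): freq=2, skip
  Position 3 ('d'): freq=2, skip
  Position 4 ('e'): freq=2, skip
  Position 5 ('a'): unique! => answer = 5

5


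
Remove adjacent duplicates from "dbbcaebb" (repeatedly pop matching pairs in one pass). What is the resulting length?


Input: dbbcaebb
Stack-based adjacent duplicate removal:
  Read 'd': push. Stack: d
  Read 'b': push. Stack: db
  Read 'b': matches stack top 'b' => pop. Stack: d
  Read 'c': push. Stack: dc
  Read 'a': push. Stack: dca
  Read 'e': push. Stack: dcae
  Read 'b': push. Stack: dcaeb
  Read 'b': matches stack top 'b' => pop. Stack: dcae
Final stack: "dcae" (length 4)

4


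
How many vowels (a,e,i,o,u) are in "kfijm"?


Input: kfijm
Checking each character:
  'k' at position 0: consonant
  'f' at position 1: consonant
  'i' at position 2: vowel (running total: 1)
  'j' at position 3: consonant
  'm' at position 4: consonant
Total vowels: 1

1


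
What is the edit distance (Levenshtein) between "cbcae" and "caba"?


Computing edit distance: "cbcae" -> "caba"
DP table:
           c    a    b    a
      0    1    2    3    4
  c   1    0    1    2    3
  b   2    1    1    1    2
  c   3    2    2    2    2
  a   4    3    2    3    2
  e   5    4    3    3    3
Edit distance = dp[5][4] = 3

3


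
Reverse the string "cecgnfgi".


Input: cecgnfgi
Reading characters right to left:
  Position 7: 'i'
  Position 6: 'g'
  Position 5: 'f'
  Position 4: 'n'
  Position 3: 'g'
  Position 2: 'c'
  Position 1: 'e'
  Position 0: 'c'
Reversed: igfngcec

igfngcec


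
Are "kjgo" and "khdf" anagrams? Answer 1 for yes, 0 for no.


Strings: "kjgo", "khdf"
Sorted first:  gjko
Sorted second: dfhk
Differ at position 0: 'g' vs 'd' => not anagrams

0


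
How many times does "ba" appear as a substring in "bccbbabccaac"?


Searching for "ba" in "bccbbabccaac"
Scanning each position:
  Position 0: "bc" => no
  Position 1: "cc" => no
  Position 2: "cb" => no
  Position 3: "bb" => no
  Position 4: "ba" => MATCH
  Position 5: "ab" => no
  Position 6: "bc" => no
  Position 7: "cc" => no
  Position 8: "ca" => no
  Position 9: "aa" => no
  Position 10: "ac" => no
Total occurrences: 1

1


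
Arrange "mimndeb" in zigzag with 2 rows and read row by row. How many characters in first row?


Zigzag "mimndeb" into 2 rows:
Placing characters:
  'm' => row 0
  'i' => row 1
  'm' => row 0
  'n' => row 1
  'd' => row 0
  'e' => row 1
  'b' => row 0
Rows:
  Row 0: "mmdb"
  Row 1: "ine"
First row length: 4

4


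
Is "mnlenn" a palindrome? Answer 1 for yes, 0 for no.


Input: mnlenn
Reversed: nnelnm
  Compare pos 0 ('m') with pos 5 ('n'): MISMATCH
  Compare pos 1 ('n') with pos 4 ('n'): match
  Compare pos 2 ('l') with pos 3 ('e'): MISMATCH
Result: not a palindrome

0


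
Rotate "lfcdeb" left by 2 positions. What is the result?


Input: "lfcdeb", rotate left by 2
First 2 characters: "lf"
Remaining characters: "cdeb"
Concatenate remaining + first: "cdeb" + "lf" = "cdeblf"

cdeblf


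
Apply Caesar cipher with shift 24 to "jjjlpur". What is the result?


Caesar cipher: shift "jjjlpur" by 24
  'j' (pos 9) + 24 = pos 7 = 'h'
  'j' (pos 9) + 24 = pos 7 = 'h'
  'j' (pos 9) + 24 = pos 7 = 'h'
  'l' (pos 11) + 24 = pos 9 = 'j'
  'p' (pos 15) + 24 = pos 13 = 'n'
  'u' (pos 20) + 24 = pos 18 = 's'
  'r' (pos 17) + 24 = pos 15 = 'p'
Result: hhhjnsp

hhhjnsp


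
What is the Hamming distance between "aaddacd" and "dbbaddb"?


Comparing "aaddacd" and "dbbaddb" position by position:
  Position 0: 'a' vs 'd' => differ
  Position 1: 'a' vs 'b' => differ
  Position 2: 'd' vs 'b' => differ
  Position 3: 'd' vs 'a' => differ
  Position 4: 'a' vs 'd' => differ
  Position 5: 'c' vs 'd' => differ
  Position 6: 'd' vs 'b' => differ
Total differences (Hamming distance): 7

7


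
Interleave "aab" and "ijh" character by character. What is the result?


Interleaving "aab" and "ijh":
  Position 0: 'a' from first, 'i' from second => "ai"
  Position 1: 'a' from first, 'j' from second => "aj"
  Position 2: 'b' from first, 'h' from second => "bh"
Result: aiajbh

aiajbh


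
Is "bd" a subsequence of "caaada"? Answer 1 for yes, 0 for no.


Check if "bd" is a subsequence of "caaada"
Greedy scan:
  Position 0 ('c'): no match needed
  Position 1 ('a'): no match needed
  Position 2 ('a'): no match needed
  Position 3 ('a'): no match needed
  Position 4 ('d'): no match needed
  Position 5 ('a'): no match needed
Only matched 0/2 characters => not a subsequence

0


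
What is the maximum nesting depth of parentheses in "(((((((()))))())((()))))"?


Input: "(((((((()))))())((()))))"
Tracking depth:
  Position 0 '(': depth becomes 1
  Position 1 '(': depth becomes 2
  Position 2 '(': depth becomes 3
  Position 3 '(': depth becomes 4
  Position 4 '(': depth becomes 5
  Position 5 '(': depth becomes 6
  Position 6 '(': depth becomes 7
  Position 7 '(': depth becomes 8
  Position 8 ')': depth becomes 7
  Position 9 ')': depth becomes 6
  Position 10 ')': depth becomes 5
  Position 11 ')': depth becomes 4
  Position 12 ')': depth becomes 3
  Position 13 '(': depth becomes 4
  Position 14 ')': depth becomes 3
  Position 15 ')': depth becomes 2
  Position 16 '(': depth becomes 3
  Position 17 '(': depth becomes 4
  Position 18 '(': depth becomes 5
  Position 19 ')': depth becomes 4
  Position 20 ')': depth becomes 3
  Position 21 ')': depth becomes 2
  Position 22 ')': depth becomes 1
  Position 23 ')': depth becomes 0
Maximum depth reached: 8

8


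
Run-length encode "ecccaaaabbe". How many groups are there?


Input: ecccaaaabbe
Scanning for consecutive runs:
  Group 1: 'e' x 1 (positions 0-0)
  Group 2: 'c' x 3 (positions 1-3)
  Group 3: 'a' x 4 (positions 4-7)
  Group 4: 'b' x 2 (positions 8-9)
  Group 5: 'e' x 1 (positions 10-10)
Total groups: 5

5


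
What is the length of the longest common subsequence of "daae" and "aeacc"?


LCS of "daae" and "aeacc"
DP table:
           a    e    a    c    c
      0    0    0    0    0    0
  d   0    0    0    0    0    0
  a   0    1    1    1    1    1
  a   0    1    1    2    2    2
  e   0    1    2    2    2    2
LCS length = dp[4][5] = 2

2


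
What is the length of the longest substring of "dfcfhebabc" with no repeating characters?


Input: "dfcfhebabc"
Sliding window (track last position of each char):
  Position 0 ('d'): window [0,0] length 1 -- new best
  Position 1 ('f'): window [0,1] length 2 -- new best
  Position 2 ('c'): window [0,2] length 3 -- new best
  Position 3 ('f'): repeat (last at 1), move window start to 2
  Position 3 ('f'): window [2,3] length 2
  Position 4 ('h'): window [2,4] length 3
  Position 5 ('e'): window [2,5] length 4 -- new best
  Position 6 ('b'): window [2,6] length 5 -- new best
  Position 7 ('a'): window [2,7] length 6 -- new best
  Position 8 ('b'): repeat (last at 6), move window start to 7
  Position 8 ('b'): window [7,8] length 2
  Position 9 ('c'): window [7,9] length 3
Longest substring with no repeats: "cfheba" with length 6

6


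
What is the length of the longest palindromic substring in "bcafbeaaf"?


Input: "bcafbeaaf"
Checking substrings for palindromes:
  [6:8] "aa" (len 2) => palindrome
Longest palindromic substring: "aa" with length 2

2


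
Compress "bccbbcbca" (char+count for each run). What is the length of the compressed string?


Input: bccbbcbca
Runs:
  'b' x 1 => "b1"
  'c' x 2 => "c2"
  'b' x 2 => "b2"
  'c' x 1 => "c1"
  'b' x 1 => "b1"
  'c' x 1 => "c1"
  'a' x 1 => "a1"
Compressed: "b1c2b2c1b1c1a1"
Compressed length: 14

14


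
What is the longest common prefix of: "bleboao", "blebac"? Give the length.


Words: bleboao, blebac
  Position 0: all 'b' => match
  Position 1: all 'l' => match
  Position 2: all 'e' => match
  Position 3: all 'b' => match
  Position 4: ('o', 'a') => mismatch, stop
LCP = "bleb" (length 4)

4


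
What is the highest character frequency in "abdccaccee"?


Input: abdccaccee
Character counts:
  'a': 2
  'b': 1
  'c': 4
  'd': 1
  'e': 2
Maximum frequency: 4

4


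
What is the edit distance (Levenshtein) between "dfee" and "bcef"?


Computing edit distance: "dfee" -> "bcef"
DP table:
           b    c    e    f
      0    1    2    3    4
  d   1    1    2    3    4
  f   2    2    2    3    3
  e   3    3    3    2    3
  e   4    4    4    3    3
Edit distance = dp[4][4] = 3

3


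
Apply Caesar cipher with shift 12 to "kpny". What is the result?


Caesar cipher: shift "kpny" by 12
  'k' (pos 10) + 12 = pos 22 = 'w'
  'p' (pos 15) + 12 = pos 1 = 'b'
  'n' (pos 13) + 12 = pos 25 = 'z'
  'y' (pos 24) + 12 = pos 10 = 'k'
Result: wbzk

wbzk


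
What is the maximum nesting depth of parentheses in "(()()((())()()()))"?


Input: "(()()((())()()()))"
Tracking depth:
  Position 0 '(': depth becomes 1
  Position 1 '(': depth becomes 2
  Position 2 ')': depth becomes 1
  Position 3 '(': depth becomes 2
  Position 4 ')': depth becomes 1
  Position 5 '(': depth becomes 2
  Position 6 '(': depth becomes 3
  Position 7 '(': depth becomes 4
  Position 8 ')': depth becomes 3
  Position 9 ')': depth becomes 2
  Position 10 '(': depth becomes 3
  Position 11 ')': depth becomes 2
  Position 12 '(': depth becomes 3
  Position 13 ')': depth becomes 2
  Position 14 '(': depth becomes 3
  Position 15 ')': depth becomes 2
  Position 16 ')': depth becomes 1
  Position 17 ')': depth becomes 0
Maximum depth reached: 4

4


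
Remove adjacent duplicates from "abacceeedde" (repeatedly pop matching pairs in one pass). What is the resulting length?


Input: abacceeedde
Stack-based adjacent duplicate removal:
  Read 'a': push. Stack: a
  Read 'b': push. Stack: ab
  Read 'a': push. Stack: aba
  Read 'c': push. Stack: abac
  Read 'c': matches stack top 'c' => pop. Stack: aba
  Read 'e': push. Stack: abae
  Read 'e': matches stack top 'e' => pop. Stack: aba
  Read 'e': push. Stack: abae
  Read 'd': push. Stack: abaed
  Read 'd': matches stack top 'd' => pop. Stack: abae
  Read 'e': matches stack top 'e' => pop. Stack: aba
Final stack: "aba" (length 3)

3


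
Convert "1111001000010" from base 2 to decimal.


Input: "1111001000010" in base 2
Positional expansion:
  Digit '1' (value 1) x 2^12 = 4096
  Digit '1' (value 1) x 2^11 = 2048
  Digit '1' (value 1) x 2^10 = 1024
  Digit '1' (value 1) x 2^9 = 512
  Digit '0' (value 0) x 2^8 = 0
  Digit '0' (value 0) x 2^7 = 0
  Digit '1' (value 1) x 2^6 = 64
  Digit '0' (value 0) x 2^5 = 0
  Digit '0' (value 0) x 2^4 = 0
  Digit '0' (value 0) x 2^3 = 0
  Digit '0' (value 0) x 2^2 = 0
  Digit '1' (value 1) x 2^1 = 2
  Digit '0' (value 0) x 2^0 = 0
Sum = 7746

7746


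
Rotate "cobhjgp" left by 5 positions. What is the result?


Input: "cobhjgp", rotate left by 5
First 5 characters: "cobhj"
Remaining characters: "gp"
Concatenate remaining + first: "gp" + "cobhj" = "gpcobhj"

gpcobhj


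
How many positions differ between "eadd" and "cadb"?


Comparing "eadd" and "cadb" position by position:
  Position 0: 'e' vs 'c' => DIFFER
  Position 1: 'a' vs 'a' => same
  Position 2: 'd' vs 'd' => same
  Position 3: 'd' vs 'b' => DIFFER
Positions that differ: 2

2


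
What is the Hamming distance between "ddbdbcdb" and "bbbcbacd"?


Comparing "ddbdbcdb" and "bbbcbacd" position by position:
  Position 0: 'd' vs 'b' => differ
  Position 1: 'd' vs 'b' => differ
  Position 2: 'b' vs 'b' => same
  Position 3: 'd' vs 'c' => differ
  Position 4: 'b' vs 'b' => same
  Position 5: 'c' vs 'a' => differ
  Position 6: 'd' vs 'c' => differ
  Position 7: 'b' vs 'd' => differ
Total differences (Hamming distance): 6

6


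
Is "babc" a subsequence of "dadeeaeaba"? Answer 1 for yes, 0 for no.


Check if "babc" is a subsequence of "dadeeaeaba"
Greedy scan:
  Position 0 ('d'): no match needed
  Position 1 ('a'): no match needed
  Position 2 ('d'): no match needed
  Position 3 ('e'): no match needed
  Position 4 ('e'): no match needed
  Position 5 ('a'): no match needed
  Position 6 ('e'): no match needed
  Position 7 ('a'): no match needed
  Position 8 ('b'): matches sub[0] = 'b'
  Position 9 ('a'): matches sub[1] = 'a'
Only matched 2/4 characters => not a subsequence

0


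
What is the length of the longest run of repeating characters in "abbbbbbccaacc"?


Input: "abbbbbbccaacc"
Scanning for longest run:
  Position 1 ('b'): new char, reset run to 1
  Position 2 ('b'): continues run of 'b', length=2
  Position 3 ('b'): continues run of 'b', length=3
  Position 4 ('b'): continues run of 'b', length=4
  Position 5 ('b'): continues run of 'b', length=5
  Position 6 ('b'): continues run of 'b', length=6
  Position 7 ('c'): new char, reset run to 1
  Position 8 ('c'): continues run of 'c', length=2
  Position 9 ('a'): new char, reset run to 1
  Position 10 ('a'): continues run of 'a', length=2
  Position 11 ('c'): new char, reset run to 1
  Position 12 ('c'): continues run of 'c', length=2
Longest run: 'b' with length 6

6


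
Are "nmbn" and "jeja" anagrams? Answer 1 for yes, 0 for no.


Strings: "nmbn", "jeja"
Sorted first:  bmnn
Sorted second: aejj
Differ at position 0: 'b' vs 'a' => not anagrams

0


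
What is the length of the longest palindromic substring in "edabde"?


Input: "edabde"
Checking substrings for palindromes:
  No multi-char palindromic substrings found
Longest palindromic substring: "e" with length 1

1


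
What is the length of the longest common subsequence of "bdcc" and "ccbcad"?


LCS of "bdcc" and "ccbcad"
DP table:
           c    c    b    c    a    d
      0    0    0    0    0    0    0
  b   0    0    0    1    1    1    1
  d   0    0    0    1    1    1    2
  c   0    1    1    1    2    2    2
  c   0    1    2    2    2    2    2
LCS length = dp[4][6] = 2

2


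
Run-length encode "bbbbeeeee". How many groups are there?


Input: bbbbeeeee
Scanning for consecutive runs:
  Group 1: 'b' x 4 (positions 0-3)
  Group 2: 'e' x 5 (positions 4-8)
Total groups: 2

2


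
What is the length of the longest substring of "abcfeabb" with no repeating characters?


Input: "abcfeabb"
Sliding window (track last position of each char):
  Position 0 ('a'): window [0,0] length 1 -- new best
  Position 1 ('b'): window [0,1] length 2 -- new best
  Position 2 ('c'): window [0,2] length 3 -- new best
  Position 3 ('f'): window [0,3] length 4 -- new best
  Position 4 ('e'): window [0,4] length 5 -- new best
  Position 5 ('a'): repeat (last at 0), move window start to 1
  Position 5 ('a'): window [1,5] length 5
  Position 6 ('b'): repeat (last at 1), move window start to 2
  Position 6 ('b'): window [2,6] length 5
  Position 7 ('b'): repeat (last at 6), move window start to 7
  Position 7 ('b'): window [7,7] length 1
Longest substring with no repeats: "abcfe" with length 5

5


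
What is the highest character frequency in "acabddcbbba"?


Input: acabddcbbba
Character counts:
  'a': 3
  'b': 4
  'c': 2
  'd': 2
Maximum frequency: 4

4


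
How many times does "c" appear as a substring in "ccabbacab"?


Searching for "c" in "ccabbacab"
Scanning each position:
  Position 0: "c" => MATCH
  Position 1: "c" => MATCH
  Position 2: "a" => no
  Position 3: "b" => no
  Position 4: "b" => no
  Position 5: "a" => no
  Position 6: "c" => MATCH
  Position 7: "a" => no
  Position 8: "b" => no
Total occurrences: 3

3


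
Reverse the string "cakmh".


Input: cakmh
Reading characters right to left:
  Position 4: 'h'
  Position 3: 'm'
  Position 2: 'k'
  Position 1: 'a'
  Position 0: 'c'
Reversed: hmkac

hmkac


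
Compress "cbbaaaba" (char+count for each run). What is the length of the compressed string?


Input: cbbaaaba
Runs:
  'c' x 1 => "c1"
  'b' x 2 => "b2"
  'a' x 3 => "a3"
  'b' x 1 => "b1"
  'a' x 1 => "a1"
Compressed: "c1b2a3b1a1"
Compressed length: 10

10


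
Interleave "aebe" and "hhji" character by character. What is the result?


Interleaving "aebe" and "hhji":
  Position 0: 'a' from first, 'h' from second => "ah"
  Position 1: 'e' from first, 'h' from second => "eh"
  Position 2: 'b' from first, 'j' from second => "bj"
  Position 3: 'e' from first, 'i' from second => "ei"
Result: ahehbjei

ahehbjei


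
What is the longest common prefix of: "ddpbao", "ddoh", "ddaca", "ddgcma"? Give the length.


Words: ddpbao, ddoh, ddaca, ddgcma
  Position 0: all 'd' => match
  Position 1: all 'd' => match
  Position 2: ('p', 'o', 'a', 'g') => mismatch, stop
LCP = "dd" (length 2)

2


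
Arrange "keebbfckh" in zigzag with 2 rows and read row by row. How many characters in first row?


Zigzag "keebbfckh" into 2 rows:
Placing characters:
  'k' => row 0
  'e' => row 1
  'e' => row 0
  'b' => row 1
  'b' => row 0
  'f' => row 1
  'c' => row 0
  'k' => row 1
  'h' => row 0
Rows:
  Row 0: "kebch"
  Row 1: "ebfk"
First row length: 5

5


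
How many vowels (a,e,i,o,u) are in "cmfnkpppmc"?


Input: cmfnkpppmc
Checking each character:
  'c' at position 0: consonant
  'm' at position 1: consonant
  'f' at position 2: consonant
  'n' at position 3: consonant
  'k' at position 4: consonant
  'p' at position 5: consonant
  'p' at position 6: consonant
  'p' at position 7: consonant
  'm' at position 8: consonant
  'c' at position 9: consonant
Total vowels: 0

0


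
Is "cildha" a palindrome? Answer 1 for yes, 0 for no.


Input: cildha
Reversed: ahdlic
  Compare pos 0 ('c') with pos 5 ('a'): MISMATCH
  Compare pos 1 ('i') with pos 4 ('h'): MISMATCH
  Compare pos 2 ('l') with pos 3 ('d'): MISMATCH
Result: not a palindrome

0


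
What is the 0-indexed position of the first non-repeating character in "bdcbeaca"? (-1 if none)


Input: bdcbeaca
Character frequencies:
  'a': 2
  'b': 2
  'c': 2
  'd': 1
  'e': 1
Scanning left to right for freq == 1:
  Position 0 ('b'): freq=2, skip
  Position 1 ('d'): unique! => answer = 1

1


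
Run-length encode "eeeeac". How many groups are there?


Input: eeeeac
Scanning for consecutive runs:
  Group 1: 'e' x 4 (positions 0-3)
  Group 2: 'a' x 1 (positions 4-4)
  Group 3: 'c' x 1 (positions 5-5)
Total groups: 3

3


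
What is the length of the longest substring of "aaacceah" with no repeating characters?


Input: "aaacceah"
Sliding window (track last position of each char):
  Position 0 ('a'): window [0,0] length 1 -- new best
  Position 1 ('a'): repeat (last at 0), move window start to 1
  Position 1 ('a'): window [1,1] length 1
  Position 2 ('a'): repeat (last at 1), move window start to 2
  Position 2 ('a'): window [2,2] length 1
  Position 3 ('c'): window [2,3] length 2 -- new best
  Position 4 ('c'): repeat (last at 3), move window start to 4
  Position 4 ('c'): window [4,4] length 1
  Position 5 ('e'): window [4,5] length 2
  Position 6 ('a'): window [4,6] length 3 -- new best
  Position 7 ('h'): window [4,7] length 4 -- new best
Longest substring with no repeats: "ceah" with length 4

4


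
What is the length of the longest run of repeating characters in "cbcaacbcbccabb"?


Input: "cbcaacbcbccabb"
Scanning for longest run:
  Position 1 ('b'): new char, reset run to 1
  Position 2 ('c'): new char, reset run to 1
  Position 3 ('a'): new char, reset run to 1
  Position 4 ('a'): continues run of 'a', length=2
  Position 5 ('c'): new char, reset run to 1
  Position 6 ('b'): new char, reset run to 1
  Position 7 ('c'): new char, reset run to 1
  Position 8 ('b'): new char, reset run to 1
  Position 9 ('c'): new char, reset run to 1
  Position 10 ('c'): continues run of 'c', length=2
  Position 11 ('a'): new char, reset run to 1
  Position 12 ('b'): new char, reset run to 1
  Position 13 ('b'): continues run of 'b', length=2
Longest run: 'a' with length 2

2


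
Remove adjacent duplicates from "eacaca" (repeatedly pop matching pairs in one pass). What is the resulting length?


Input: eacaca
Stack-based adjacent duplicate removal:
  Read 'e': push. Stack: e
  Read 'a': push. Stack: ea
  Read 'c': push. Stack: eac
  Read 'a': push. Stack: eaca
  Read 'c': push. Stack: eacac
  Read 'a': push. Stack: eacaca
Final stack: "eacaca" (length 6)

6


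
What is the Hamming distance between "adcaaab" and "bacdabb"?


Comparing "adcaaab" and "bacdabb" position by position:
  Position 0: 'a' vs 'b' => differ
  Position 1: 'd' vs 'a' => differ
  Position 2: 'c' vs 'c' => same
  Position 3: 'a' vs 'd' => differ
  Position 4: 'a' vs 'a' => same
  Position 5: 'a' vs 'b' => differ
  Position 6: 'b' vs 'b' => same
Total differences (Hamming distance): 4

4


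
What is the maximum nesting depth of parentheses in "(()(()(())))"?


Input: "(()(()(())))"
Tracking depth:
  Position 0 '(': depth becomes 1
  Position 1 '(': depth becomes 2
  Position 2 ')': depth becomes 1
  Position 3 '(': depth becomes 2
  Position 4 '(': depth becomes 3
  Position 5 ')': depth becomes 2
  Position 6 '(': depth becomes 3
  Position 7 '(': depth becomes 4
  Position 8 ')': depth becomes 3
  Position 9 ')': depth becomes 2
  Position 10 ')': depth becomes 1
  Position 11 ')': depth becomes 0
Maximum depth reached: 4

4


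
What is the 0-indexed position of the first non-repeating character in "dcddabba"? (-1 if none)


Input: dcddabba
Character frequencies:
  'a': 2
  'b': 2
  'c': 1
  'd': 3
Scanning left to right for freq == 1:
  Position 0 ('d'): freq=3, skip
  Position 1 ('c'): unique! => answer = 1

1


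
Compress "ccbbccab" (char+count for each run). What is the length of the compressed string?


Input: ccbbccab
Runs:
  'c' x 2 => "c2"
  'b' x 2 => "b2"
  'c' x 2 => "c2"
  'a' x 1 => "a1"
  'b' x 1 => "b1"
Compressed: "c2b2c2a1b1"
Compressed length: 10

10


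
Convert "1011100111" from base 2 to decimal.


Input: "1011100111" in base 2
Positional expansion:
  Digit '1' (value 1) x 2^9 = 512
  Digit '0' (value 0) x 2^8 = 0
  Digit '1' (value 1) x 2^7 = 128
  Digit '1' (value 1) x 2^6 = 64
  Digit '1' (value 1) x 2^5 = 32
  Digit '0' (value 0) x 2^4 = 0
  Digit '0' (value 0) x 2^3 = 0
  Digit '1' (value 1) x 2^2 = 4
  Digit '1' (value 1) x 2^1 = 2
  Digit '1' (value 1) x 2^0 = 1
Sum = 743

743


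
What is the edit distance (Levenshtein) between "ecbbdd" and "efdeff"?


Computing edit distance: "ecbbdd" -> "efdeff"
DP table:
           e    f    d    e    f    f
      0    1    2    3    4    5    6
  e   1    0    1    2    3    4    5
  c   2    1    1    2    3    4    5
  b   3    2    2    2    3    4    5
  b   4    3    3    3    3    4    5
  d   5    4    4    3    4    4    5
  d   6    5    5    4    4    5    5
Edit distance = dp[6][6] = 5

5


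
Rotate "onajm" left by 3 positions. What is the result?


Input: "onajm", rotate left by 3
First 3 characters: "ona"
Remaining characters: "jm"
Concatenate remaining + first: "jm" + "ona" = "jmona"

jmona


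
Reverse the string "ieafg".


Input: ieafg
Reading characters right to left:
  Position 4: 'g'
  Position 3: 'f'
  Position 2: 'a'
  Position 1: 'e'
  Position 0: 'i'
Reversed: gfaei

gfaei


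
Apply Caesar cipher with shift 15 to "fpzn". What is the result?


Caesar cipher: shift "fpzn" by 15
  'f' (pos 5) + 15 = pos 20 = 'u'
  'p' (pos 15) + 15 = pos 4 = 'e'
  'z' (pos 25) + 15 = pos 14 = 'o'
  'n' (pos 13) + 15 = pos 2 = 'c'
Result: ueoc

ueoc


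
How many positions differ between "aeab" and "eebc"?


Comparing "aeab" and "eebc" position by position:
  Position 0: 'a' vs 'e' => DIFFER
  Position 1: 'e' vs 'e' => same
  Position 2: 'a' vs 'b' => DIFFER
  Position 3: 'b' vs 'c' => DIFFER
Positions that differ: 3

3


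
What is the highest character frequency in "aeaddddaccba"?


Input: aeaddddaccba
Character counts:
  'a': 4
  'b': 1
  'c': 2
  'd': 4
  'e': 1
Maximum frequency: 4

4


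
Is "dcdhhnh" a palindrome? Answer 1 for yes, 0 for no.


Input: dcdhhnh
Reversed: hnhhdcd
  Compare pos 0 ('d') with pos 6 ('h'): MISMATCH
  Compare pos 1 ('c') with pos 5 ('n'): MISMATCH
  Compare pos 2 ('d') with pos 4 ('h'): MISMATCH
Result: not a palindrome

0


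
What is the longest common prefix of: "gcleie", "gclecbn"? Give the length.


Words: gcleie, gclecbn
  Position 0: all 'g' => match
  Position 1: all 'c' => match
  Position 2: all 'l' => match
  Position 3: all 'e' => match
  Position 4: ('i', 'c') => mismatch, stop
LCP = "gcle" (length 4)

4


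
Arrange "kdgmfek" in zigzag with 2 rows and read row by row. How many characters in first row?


Zigzag "kdgmfek" into 2 rows:
Placing characters:
  'k' => row 0
  'd' => row 1
  'g' => row 0
  'm' => row 1
  'f' => row 0
  'e' => row 1
  'k' => row 0
Rows:
  Row 0: "kgfk"
  Row 1: "dme"
First row length: 4

4


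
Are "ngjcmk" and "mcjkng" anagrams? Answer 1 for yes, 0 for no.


Strings: "ngjcmk", "mcjkng"
Sorted first:  cgjkmn
Sorted second: cgjkmn
Sorted forms match => anagrams

1


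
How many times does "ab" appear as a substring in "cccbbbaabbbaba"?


Searching for "ab" in "cccbbbaabbbaba"
Scanning each position:
  Position 0: "cc" => no
  Position 1: "cc" => no
  Position 2: "cb" => no
  Position 3: "bb" => no
  Position 4: "bb" => no
  Position 5: "ba" => no
  Position 6: "aa" => no
  Position 7: "ab" => MATCH
  Position 8: "bb" => no
  Position 9: "bb" => no
  Position 10: "ba" => no
  Position 11: "ab" => MATCH
  Position 12: "ba" => no
Total occurrences: 2

2


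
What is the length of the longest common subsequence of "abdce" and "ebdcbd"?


LCS of "abdce" and "ebdcbd"
DP table:
           e    b    d    c    b    d
      0    0    0    0    0    0    0
  a   0    0    0    0    0    0    0
  b   0    0    1    1    1    1    1
  d   0    0    1    2    2    2    2
  c   0    0    1    2    3    3    3
  e   0    1    1    2    3    3    3
LCS length = dp[5][6] = 3

3


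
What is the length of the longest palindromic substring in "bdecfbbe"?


Input: "bdecfbbe"
Checking substrings for palindromes:
  [5:7] "bb" (len 2) => palindrome
Longest palindromic substring: "bb" with length 2

2


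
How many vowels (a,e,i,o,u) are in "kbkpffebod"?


Input: kbkpffebod
Checking each character:
  'k' at position 0: consonant
  'b' at position 1: consonant
  'k' at position 2: consonant
  'p' at position 3: consonant
  'f' at position 4: consonant
  'f' at position 5: consonant
  'e' at position 6: vowel (running total: 1)
  'b' at position 7: consonant
  'o' at position 8: vowel (running total: 2)
  'd' at position 9: consonant
Total vowels: 2

2


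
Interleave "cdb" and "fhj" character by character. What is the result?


Interleaving "cdb" and "fhj":
  Position 0: 'c' from first, 'f' from second => "cf"
  Position 1: 'd' from first, 'h' from second => "dh"
  Position 2: 'b' from first, 'j' from second => "bj"
Result: cfdhbj

cfdhbj


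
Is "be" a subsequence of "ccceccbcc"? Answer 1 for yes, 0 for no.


Check if "be" is a subsequence of "ccceccbcc"
Greedy scan:
  Position 0 ('c'): no match needed
  Position 1 ('c'): no match needed
  Position 2 ('c'): no match needed
  Position 3 ('e'): no match needed
  Position 4 ('c'): no match needed
  Position 5 ('c'): no match needed
  Position 6 ('b'): matches sub[0] = 'b'
  Position 7 ('c'): no match needed
  Position 8 ('c'): no match needed
Only matched 1/2 characters => not a subsequence

0


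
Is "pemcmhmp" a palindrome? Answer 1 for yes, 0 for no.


Input: pemcmhmp
Reversed: pmhmcmep
  Compare pos 0 ('p') with pos 7 ('p'): match
  Compare pos 1 ('e') with pos 6 ('m'): MISMATCH
  Compare pos 2 ('m') with pos 5 ('h'): MISMATCH
  Compare pos 3 ('c') with pos 4 ('m'): MISMATCH
Result: not a palindrome

0


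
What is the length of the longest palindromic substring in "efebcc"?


Input: "efebcc"
Checking substrings for palindromes:
  [0:3] "efe" (len 3) => palindrome
  [4:6] "cc" (len 2) => palindrome
Longest palindromic substring: "efe" with length 3

3


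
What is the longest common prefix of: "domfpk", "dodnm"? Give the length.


Words: domfpk, dodnm
  Position 0: all 'd' => match
  Position 1: all 'o' => match
  Position 2: ('m', 'd') => mismatch, stop
LCP = "do" (length 2)

2


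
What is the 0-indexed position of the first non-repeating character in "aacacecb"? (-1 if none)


Input: aacacecb
Character frequencies:
  'a': 3
  'b': 1
  'c': 3
  'e': 1
Scanning left to right for freq == 1:
  Position 0 ('a'): freq=3, skip
  Position 1 ('a'): freq=3, skip
  Position 2 ('c'): freq=3, skip
  Position 3 ('a'): freq=3, skip
  Position 4 ('c'): freq=3, skip
  Position 5 ('e'): unique! => answer = 5

5


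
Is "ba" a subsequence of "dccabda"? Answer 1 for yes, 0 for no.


Check if "ba" is a subsequence of "dccabda"
Greedy scan:
  Position 0 ('d'): no match needed
  Position 1 ('c'): no match needed
  Position 2 ('c'): no match needed
  Position 3 ('a'): no match needed
  Position 4 ('b'): matches sub[0] = 'b'
  Position 5 ('d'): no match needed
  Position 6 ('a'): matches sub[1] = 'a'
All 2 characters matched => is a subsequence

1


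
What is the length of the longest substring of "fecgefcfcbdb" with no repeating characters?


Input: "fecgefcfcbdb"
Sliding window (track last position of each char):
  Position 0 ('f'): window [0,0] length 1 -- new best
  Position 1 ('e'): window [0,1] length 2 -- new best
  Position 2 ('c'): window [0,2] length 3 -- new best
  Position 3 ('g'): window [0,3] length 4 -- new best
  Position 4 ('e'): repeat (last at 1), move window start to 2
  Position 4 ('e'): window [2,4] length 3
  Position 5 ('f'): window [2,5] length 4
  Position 6 ('c'): repeat (last at 2), move window start to 3
  Position 6 ('c'): window [3,6] length 4
  Position 7 ('f'): repeat (last at 5), move window start to 6
  Position 7 ('f'): window [6,7] length 2
  Position 8 ('c'): repeat (last at 6), move window start to 7
  Position 8 ('c'): window [7,8] length 2
  Position 9 ('b'): window [7,9] length 3
  Position 10 ('d'): window [7,10] length 4
  Position 11 ('b'): repeat (last at 9), move window start to 10
  Position 11 ('b'): window [10,11] length 2
Longest substring with no repeats: "fecg" with length 4

4
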